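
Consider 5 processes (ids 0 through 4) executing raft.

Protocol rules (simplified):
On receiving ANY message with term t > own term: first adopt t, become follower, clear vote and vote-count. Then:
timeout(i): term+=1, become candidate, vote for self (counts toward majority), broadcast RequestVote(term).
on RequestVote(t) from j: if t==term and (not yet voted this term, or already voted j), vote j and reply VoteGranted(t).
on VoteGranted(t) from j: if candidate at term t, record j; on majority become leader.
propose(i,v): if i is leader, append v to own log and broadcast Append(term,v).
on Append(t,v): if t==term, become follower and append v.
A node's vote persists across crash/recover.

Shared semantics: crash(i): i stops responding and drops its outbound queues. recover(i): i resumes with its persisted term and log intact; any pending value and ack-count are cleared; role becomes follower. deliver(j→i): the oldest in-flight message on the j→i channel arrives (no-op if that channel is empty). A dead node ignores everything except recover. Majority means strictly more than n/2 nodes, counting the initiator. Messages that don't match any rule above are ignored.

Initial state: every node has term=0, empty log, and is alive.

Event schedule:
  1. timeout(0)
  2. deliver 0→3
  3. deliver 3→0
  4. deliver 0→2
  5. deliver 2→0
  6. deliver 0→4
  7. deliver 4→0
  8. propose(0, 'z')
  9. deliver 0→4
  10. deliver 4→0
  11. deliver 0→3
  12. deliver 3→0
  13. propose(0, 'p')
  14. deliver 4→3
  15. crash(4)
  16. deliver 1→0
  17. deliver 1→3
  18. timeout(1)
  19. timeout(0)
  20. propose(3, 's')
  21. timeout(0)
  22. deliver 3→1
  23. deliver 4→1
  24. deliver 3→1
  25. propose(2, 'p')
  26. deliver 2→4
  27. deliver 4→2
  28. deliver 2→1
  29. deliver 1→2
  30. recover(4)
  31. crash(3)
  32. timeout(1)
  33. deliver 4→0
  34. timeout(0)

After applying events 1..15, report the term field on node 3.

after 1 — timeout(0): n0:cand/t1/[-]
after 2 — deliver 0→3: n3:foll/t1/[-]
after 3 — deliver 3→0: ·
after 4 — deliver 0→2: n2:foll/t1/[-]
after 5 — deliver 2→0: n0:lead/t1/[-]
after 6 — deliver 0→4: n4:foll/t1/[-]
after 7 — deliver 4→0: ·
after 8 — propose(0,'z'): n0:lead/t1/[z]
after 9 — deliver 0→4: n4:foll/t1/[z]
after 10 — deliver 4→0: ·
after 11 — deliver 0→3: n3:foll/t1/[z]
after 12 — deliver 3→0: ·
after 13 — propose(0,'p'): n0:lead/t1/[z,p]
after 14 — deliver 4→3: ·
after 15 — crash(4): n4:✗foll/t1/[z]

1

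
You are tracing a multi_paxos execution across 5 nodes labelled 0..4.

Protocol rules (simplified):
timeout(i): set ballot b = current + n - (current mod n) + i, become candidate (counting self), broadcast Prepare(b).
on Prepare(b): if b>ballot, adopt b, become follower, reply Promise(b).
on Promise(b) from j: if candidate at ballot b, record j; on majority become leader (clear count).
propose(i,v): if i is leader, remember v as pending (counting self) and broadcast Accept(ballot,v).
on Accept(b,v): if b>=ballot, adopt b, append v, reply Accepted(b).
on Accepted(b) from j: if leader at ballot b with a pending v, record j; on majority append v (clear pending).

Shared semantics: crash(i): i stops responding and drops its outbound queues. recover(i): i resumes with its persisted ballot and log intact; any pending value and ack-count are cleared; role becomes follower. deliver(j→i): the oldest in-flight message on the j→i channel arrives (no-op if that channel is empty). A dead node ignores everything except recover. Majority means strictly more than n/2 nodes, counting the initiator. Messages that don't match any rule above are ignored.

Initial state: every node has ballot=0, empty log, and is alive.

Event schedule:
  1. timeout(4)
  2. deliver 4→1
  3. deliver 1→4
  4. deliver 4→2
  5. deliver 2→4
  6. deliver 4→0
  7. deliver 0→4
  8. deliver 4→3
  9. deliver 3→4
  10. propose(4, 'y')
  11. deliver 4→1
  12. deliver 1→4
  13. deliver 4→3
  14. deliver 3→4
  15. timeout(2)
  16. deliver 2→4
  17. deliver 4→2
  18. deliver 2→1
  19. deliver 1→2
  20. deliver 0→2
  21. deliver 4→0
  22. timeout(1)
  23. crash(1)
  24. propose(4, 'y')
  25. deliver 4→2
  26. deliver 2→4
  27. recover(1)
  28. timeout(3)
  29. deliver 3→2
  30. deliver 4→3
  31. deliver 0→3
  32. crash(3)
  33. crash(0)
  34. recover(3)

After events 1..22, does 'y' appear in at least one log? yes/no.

yes

step 1 timeout(4): 4={cand,b=9,log=-}
step 2 deliver 4→1: 1={foll,b=9,log=-}
step 3 deliver 1→4: —
step 4 deliver 4→2: 2={foll,b=9,log=-}
step 5 deliver 2→4: 4={lead,b=9,log=-}
step 6 deliver 4→0: 0={foll,b=9,log=-}
step 7 deliver 0→4: —
step 8 deliver 4→3: 3={foll,b=9,log=-}
step 9 deliver 3→4: —
step 10 propose(4,'y'): —
step 11 deliver 4→1: 1={foll,b=9,log=y}
step 12 deliver 1→4: —
step 13 deliver 4→3: 3={foll,b=9,log=y}
step 14 deliver 3→4: 4={lead,b=9,log=y}
step 15 timeout(2): 2={cand,b=12,log=-}
step 16 deliver 2→4: 4={foll,b=12,log=y}
step 17 deliver 4→2: —
step 18 deliver 2→1: 1={foll,b=12,log=y}
step 19 deliver 1→2: —
step 20 deliver 0→2: —
step 21 deliver 4→0: 0={foll,b=9,log=y}
step 22 timeout(1): 1={cand,b=16,log=y}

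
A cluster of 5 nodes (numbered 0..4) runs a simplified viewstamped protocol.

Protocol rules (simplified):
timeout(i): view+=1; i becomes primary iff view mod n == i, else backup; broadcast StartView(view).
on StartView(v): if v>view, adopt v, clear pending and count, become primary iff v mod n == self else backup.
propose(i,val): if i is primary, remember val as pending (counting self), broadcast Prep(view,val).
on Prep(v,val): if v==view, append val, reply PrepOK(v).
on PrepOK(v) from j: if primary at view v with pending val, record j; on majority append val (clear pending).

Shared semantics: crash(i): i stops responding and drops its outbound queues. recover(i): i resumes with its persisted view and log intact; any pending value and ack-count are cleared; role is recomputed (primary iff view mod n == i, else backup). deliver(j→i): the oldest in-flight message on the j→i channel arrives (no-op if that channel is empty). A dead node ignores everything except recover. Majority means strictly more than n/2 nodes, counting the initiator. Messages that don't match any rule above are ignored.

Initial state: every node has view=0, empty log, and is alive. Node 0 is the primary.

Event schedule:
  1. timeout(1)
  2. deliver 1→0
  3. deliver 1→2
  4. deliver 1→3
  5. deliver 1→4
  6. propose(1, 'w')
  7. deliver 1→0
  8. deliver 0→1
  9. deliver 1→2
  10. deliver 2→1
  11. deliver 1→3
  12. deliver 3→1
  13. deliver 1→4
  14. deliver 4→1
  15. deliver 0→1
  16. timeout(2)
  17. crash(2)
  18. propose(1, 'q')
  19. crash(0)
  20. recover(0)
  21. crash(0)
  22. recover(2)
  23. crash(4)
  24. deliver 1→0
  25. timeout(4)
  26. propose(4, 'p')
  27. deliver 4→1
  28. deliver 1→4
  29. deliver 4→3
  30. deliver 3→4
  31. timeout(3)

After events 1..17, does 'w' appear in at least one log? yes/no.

e1 timeout(1): 1[prim,v=1,-]
e2 deliver 1→0: 0[back,v=1,-]
e3 deliver 1→2: 2[back,v=1,-]
e4 deliver 1→3: 3[back,v=1,-]
e5 deliver 1→4: 4[back,v=1,-]
e6 propose(1,'w'): ·
e7 deliver 1→0: 0[back,v=1,w]
e8 deliver 0→1: ·
e9 deliver 1→2: 2[back,v=1,w]
e10 deliver 2→1: 1[prim,v=1,w]
e11 deliver 1→3: 3[back,v=1,w]
e12 deliver 3→1: ·
e13 deliver 1→4: 4[back,v=1,w]
e14 deliver 4→1: ·
e15 deliver 0→1: ·
e16 timeout(2): 2[prim,v=2,w]
e17 crash(2): 2[✗prim,v=2,w]

yes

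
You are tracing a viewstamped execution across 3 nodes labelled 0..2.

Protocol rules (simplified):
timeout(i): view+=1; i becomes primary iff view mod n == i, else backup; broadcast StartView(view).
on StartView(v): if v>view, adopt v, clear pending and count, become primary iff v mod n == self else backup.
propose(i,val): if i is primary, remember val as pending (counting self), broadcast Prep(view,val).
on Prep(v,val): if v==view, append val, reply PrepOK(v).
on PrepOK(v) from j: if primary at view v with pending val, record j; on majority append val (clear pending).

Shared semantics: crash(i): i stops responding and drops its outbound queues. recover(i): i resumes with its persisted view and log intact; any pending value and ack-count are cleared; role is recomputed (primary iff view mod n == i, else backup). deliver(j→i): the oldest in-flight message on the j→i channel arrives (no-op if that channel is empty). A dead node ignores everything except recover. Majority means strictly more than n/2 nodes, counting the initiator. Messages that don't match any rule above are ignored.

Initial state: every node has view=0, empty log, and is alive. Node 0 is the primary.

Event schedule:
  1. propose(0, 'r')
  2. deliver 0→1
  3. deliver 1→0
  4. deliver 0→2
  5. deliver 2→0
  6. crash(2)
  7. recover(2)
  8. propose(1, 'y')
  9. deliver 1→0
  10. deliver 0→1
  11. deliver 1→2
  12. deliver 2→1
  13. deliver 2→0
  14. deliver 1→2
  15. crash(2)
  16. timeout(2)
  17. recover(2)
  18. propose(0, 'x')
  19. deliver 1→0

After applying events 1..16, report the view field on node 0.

[1] propose(0,'r') → ∅
[2] deliver 0→1 → N1(back v0 [r])
[3] deliver 1→0 → N0(prim v0 [r])
[4] deliver 0→2 → N2(back v0 [r])
[5] deliver 2→0 → ∅
[6] crash(2) → N2(✗back v0 [r])
[7] recover(2) → N2(back v0 [r])
[8] propose(1,'y') → ∅
[9] deliver 1→0 → ∅
[10] deliver 0→1 → ∅
[11] deliver 1→2 → ∅
[12] deliver 2→1 → ∅
[13] deliver 2→0 → ∅
[14] deliver 1→2 → ∅
[15] crash(2) → N2(✗back v0 [r])
[16] timeout(2) → ∅

0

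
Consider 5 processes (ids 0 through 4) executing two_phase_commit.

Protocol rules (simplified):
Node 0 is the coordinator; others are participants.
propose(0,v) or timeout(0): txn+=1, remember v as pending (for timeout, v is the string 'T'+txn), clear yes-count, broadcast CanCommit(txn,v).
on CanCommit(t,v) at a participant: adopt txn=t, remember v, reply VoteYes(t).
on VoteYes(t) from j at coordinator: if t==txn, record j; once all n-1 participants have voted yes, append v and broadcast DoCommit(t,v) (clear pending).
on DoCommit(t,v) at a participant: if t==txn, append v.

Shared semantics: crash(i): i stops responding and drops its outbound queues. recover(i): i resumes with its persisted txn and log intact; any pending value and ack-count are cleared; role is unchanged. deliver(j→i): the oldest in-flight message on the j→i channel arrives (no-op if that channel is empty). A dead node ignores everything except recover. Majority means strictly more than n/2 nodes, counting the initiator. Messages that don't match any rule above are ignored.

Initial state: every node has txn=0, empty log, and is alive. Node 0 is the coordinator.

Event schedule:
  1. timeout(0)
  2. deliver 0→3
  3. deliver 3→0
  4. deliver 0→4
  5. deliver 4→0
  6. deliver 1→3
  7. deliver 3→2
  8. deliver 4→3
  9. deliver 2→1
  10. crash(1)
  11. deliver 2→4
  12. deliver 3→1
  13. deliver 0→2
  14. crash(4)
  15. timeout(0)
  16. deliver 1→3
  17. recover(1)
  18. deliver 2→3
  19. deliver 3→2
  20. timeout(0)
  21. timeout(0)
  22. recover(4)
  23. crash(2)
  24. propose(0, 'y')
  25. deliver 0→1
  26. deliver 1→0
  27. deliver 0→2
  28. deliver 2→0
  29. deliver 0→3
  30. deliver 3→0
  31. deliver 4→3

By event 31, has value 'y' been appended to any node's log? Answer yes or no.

[1] timeout(0) → N0(coor t1 [-])
[2] deliver 0→3 → N3(part t1 [-])
[3] deliver 3→0 → ∅
[4] deliver 0→4 → N4(part t1 [-])
[5] deliver 4→0 → ∅
[6] deliver 1→3 → ∅
[7] deliver 3→2 → ∅
[8] deliver 4→3 → ∅
[9] deliver 2→1 → ∅
[10] crash(1) → N1(✗part t0 [-])
[11] deliver 2→4 → ∅
[12] deliver 3→1 → ∅
[13] deliver 0→2 → N2(part t1 [-])
[14] crash(4) → N4(✗part t1 [-])
[15] timeout(0) → N0(coor t2 [-])
[16] deliver 1→3 → ∅
[17] recover(1) → N1(part t0 [-])
[18] deliver 2→3 → ∅
[19] deliver 3→2 → ∅
[20] timeout(0) → N0(coor t3 [-])
[21] timeout(0) → N0(coor t4 [-])
[22] recover(4) → N4(part t1 [-])
[23] crash(2) → N2(✗part t1 [-])
[24] propose(0,'y') → N0(coor t5 [-])
[25] deliver 0→1 → N1(part t1 [-])
[26] deliver 1→0 → ∅
[27] deliver 0→2 → ∅
[28] deliver 2→0 → ∅
[29] deliver 0→3 → N3(part t2 [-])
[30] deliver 3→0 → ∅
[31] deliver 4→3 → ∅

no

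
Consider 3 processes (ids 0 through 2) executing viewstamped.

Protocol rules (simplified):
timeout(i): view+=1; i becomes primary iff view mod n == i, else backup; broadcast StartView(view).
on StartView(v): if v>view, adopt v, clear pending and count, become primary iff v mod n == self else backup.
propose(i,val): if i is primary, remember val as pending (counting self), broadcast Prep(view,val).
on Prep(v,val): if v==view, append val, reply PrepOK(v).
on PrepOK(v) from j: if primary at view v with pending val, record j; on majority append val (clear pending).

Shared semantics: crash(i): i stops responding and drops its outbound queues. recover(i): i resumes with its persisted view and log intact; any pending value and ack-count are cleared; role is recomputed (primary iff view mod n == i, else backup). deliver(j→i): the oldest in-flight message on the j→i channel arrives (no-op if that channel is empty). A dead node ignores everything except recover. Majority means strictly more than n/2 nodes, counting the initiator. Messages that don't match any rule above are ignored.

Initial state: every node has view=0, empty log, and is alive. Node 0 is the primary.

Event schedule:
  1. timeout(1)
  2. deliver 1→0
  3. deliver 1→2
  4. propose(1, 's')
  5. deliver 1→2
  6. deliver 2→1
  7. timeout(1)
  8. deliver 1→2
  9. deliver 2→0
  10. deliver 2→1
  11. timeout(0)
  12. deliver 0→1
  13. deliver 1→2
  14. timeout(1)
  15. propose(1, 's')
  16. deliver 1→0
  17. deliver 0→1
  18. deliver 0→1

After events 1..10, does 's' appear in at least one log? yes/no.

yes

after 1 — timeout(1): n1:prim/v1/[-]
after 2 — deliver 1→0: n0:back/v1/[-]
after 3 — deliver 1→2: n2:back/v1/[-]
after 4 — propose(1,'s'): ·
after 5 — deliver 1→2: n2:back/v1/[s]
after 6 — deliver 2→1: n1:prim/v1/[s]
after 7 — timeout(1): n1:back/v2/[s]
after 8 — deliver 1→2: n2:prim/v2/[s]
after 9 — deliver 2→0: ·
after 10 — deliver 2→1: ·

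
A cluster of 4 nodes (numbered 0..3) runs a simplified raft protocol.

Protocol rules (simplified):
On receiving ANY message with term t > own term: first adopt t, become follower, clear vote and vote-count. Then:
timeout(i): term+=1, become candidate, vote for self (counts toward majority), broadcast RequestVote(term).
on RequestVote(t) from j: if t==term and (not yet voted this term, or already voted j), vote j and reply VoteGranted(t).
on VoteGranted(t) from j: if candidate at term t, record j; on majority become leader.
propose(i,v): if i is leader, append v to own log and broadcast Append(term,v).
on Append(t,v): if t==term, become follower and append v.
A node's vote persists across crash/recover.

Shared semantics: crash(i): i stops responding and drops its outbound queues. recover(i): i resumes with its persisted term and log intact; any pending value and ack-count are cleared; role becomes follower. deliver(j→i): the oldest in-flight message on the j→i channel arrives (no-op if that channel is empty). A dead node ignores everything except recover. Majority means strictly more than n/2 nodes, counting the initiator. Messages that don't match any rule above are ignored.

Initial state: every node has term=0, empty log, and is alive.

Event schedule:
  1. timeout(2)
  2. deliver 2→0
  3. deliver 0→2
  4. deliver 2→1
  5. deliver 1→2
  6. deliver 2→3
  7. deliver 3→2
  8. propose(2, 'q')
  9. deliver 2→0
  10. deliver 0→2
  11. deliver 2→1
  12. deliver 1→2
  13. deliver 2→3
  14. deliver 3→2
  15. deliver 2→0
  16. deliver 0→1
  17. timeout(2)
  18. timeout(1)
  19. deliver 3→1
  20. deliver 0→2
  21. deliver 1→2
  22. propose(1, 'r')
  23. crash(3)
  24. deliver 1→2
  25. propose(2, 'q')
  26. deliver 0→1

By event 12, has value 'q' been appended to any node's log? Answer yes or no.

yes

e1 timeout(2): 2[cand,t=1,-]
e2 deliver 2→0: 0[foll,t=1,-]
e3 deliver 0→2: ·
e4 deliver 2→1: 1[foll,t=1,-]
e5 deliver 1→2: 2[lead,t=1,-]
e6 deliver 2→3: 3[foll,t=1,-]
e7 deliver 3→2: ·
e8 propose(2,'q'): 2[lead,t=1,q]
e9 deliver 2→0: 0[foll,t=1,q]
e10 deliver 0→2: ·
e11 deliver 2→1: 1[foll,t=1,q]
e12 deliver 1→2: ·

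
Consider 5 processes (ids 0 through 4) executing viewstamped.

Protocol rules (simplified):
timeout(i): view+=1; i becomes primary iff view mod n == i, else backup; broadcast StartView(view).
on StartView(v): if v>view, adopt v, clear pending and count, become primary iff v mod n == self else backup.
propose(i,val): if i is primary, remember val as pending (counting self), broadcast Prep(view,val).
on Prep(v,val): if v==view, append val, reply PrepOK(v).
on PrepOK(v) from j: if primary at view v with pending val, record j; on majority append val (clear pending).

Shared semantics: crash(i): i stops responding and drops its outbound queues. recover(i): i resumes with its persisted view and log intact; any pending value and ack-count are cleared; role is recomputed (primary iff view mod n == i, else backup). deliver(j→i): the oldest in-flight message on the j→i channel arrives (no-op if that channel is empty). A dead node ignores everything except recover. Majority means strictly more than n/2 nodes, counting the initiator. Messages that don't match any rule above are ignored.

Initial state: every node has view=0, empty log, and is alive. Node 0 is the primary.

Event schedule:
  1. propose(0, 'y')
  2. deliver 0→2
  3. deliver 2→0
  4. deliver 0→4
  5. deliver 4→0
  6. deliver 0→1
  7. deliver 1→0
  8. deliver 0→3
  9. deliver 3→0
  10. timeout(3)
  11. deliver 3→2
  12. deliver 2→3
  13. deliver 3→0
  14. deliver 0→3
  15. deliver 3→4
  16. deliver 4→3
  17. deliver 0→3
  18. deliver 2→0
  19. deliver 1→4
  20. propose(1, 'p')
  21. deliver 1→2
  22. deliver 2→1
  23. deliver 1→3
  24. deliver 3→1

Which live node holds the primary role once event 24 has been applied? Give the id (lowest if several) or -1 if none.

1

1. propose(0,'y'):  nop
2. deliver 0→2:  <2:back v0 y>
3. deliver 2→0:  nop
4. deliver 0→4:  <4:back v0 y>
5. deliver 4→0:  <0:prim v0 y>
6. deliver 0→1:  <1:back v0 y>
7. deliver 1→0:  nop
8. deliver 0→3:  <3:back v0 y>
9. deliver 3→0:  nop
10. timeout(3):  <3:back v1 y>
11. deliver 3→2:  <2:back v1 y>
12. deliver 2→3:  nop
13. deliver 3→0:  <0:back v1 y>
14. deliver 0→3:  nop
15. deliver 3→4:  <4:back v1 y>
16. deliver 4→3:  nop
17. deliver 0→3:  nop
18. deliver 2→0:  nop
19. deliver 1→4:  nop
20. propose(1,'p'):  nop
21. deliver 1→2:  nop
22. deliver 2→1:  nop
23. deliver 1→3:  nop
24. deliver 3→1:  <1:prim v1 y>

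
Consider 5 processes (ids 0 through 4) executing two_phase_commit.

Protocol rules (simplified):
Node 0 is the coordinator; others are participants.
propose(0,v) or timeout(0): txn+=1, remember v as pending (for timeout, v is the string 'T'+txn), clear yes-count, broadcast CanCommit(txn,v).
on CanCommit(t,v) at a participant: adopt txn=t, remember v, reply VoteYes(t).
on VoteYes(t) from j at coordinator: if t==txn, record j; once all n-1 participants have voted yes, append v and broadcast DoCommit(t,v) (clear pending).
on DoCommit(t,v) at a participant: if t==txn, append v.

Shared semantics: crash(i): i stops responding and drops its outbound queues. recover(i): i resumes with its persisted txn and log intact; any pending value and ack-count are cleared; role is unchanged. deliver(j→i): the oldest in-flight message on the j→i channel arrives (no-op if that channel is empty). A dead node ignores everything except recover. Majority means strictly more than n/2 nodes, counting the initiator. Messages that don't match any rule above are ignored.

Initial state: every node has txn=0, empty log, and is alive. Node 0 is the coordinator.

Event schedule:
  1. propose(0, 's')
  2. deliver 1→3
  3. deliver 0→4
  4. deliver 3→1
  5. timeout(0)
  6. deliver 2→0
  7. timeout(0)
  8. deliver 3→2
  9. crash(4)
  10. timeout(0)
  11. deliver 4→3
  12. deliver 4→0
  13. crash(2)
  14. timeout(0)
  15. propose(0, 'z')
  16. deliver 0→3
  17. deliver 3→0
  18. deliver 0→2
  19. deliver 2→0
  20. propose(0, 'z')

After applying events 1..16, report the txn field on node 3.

1

1. propose(0,'s'):  <0:coor t1 ->
2. deliver 1→3:  nop
3. deliver 0→4:  <4:part t1 ->
4. deliver 3→1:  nop
5. timeout(0):  <0:coor t2 ->
6. deliver 2→0:  nop
7. timeout(0):  <0:coor t3 ->
8. deliver 3→2:  nop
9. crash(4):  <4:✗part t1 ->
10. timeout(0):  <0:coor t4 ->
11. deliver 4→3:  nop
12. deliver 4→0:  nop
13. crash(2):  <2:✗part t0 ->
14. timeout(0):  <0:coor t5 ->
15. propose(0,'z'):  <0:coor t6 ->
16. deliver 0→3:  <3:part t1 ->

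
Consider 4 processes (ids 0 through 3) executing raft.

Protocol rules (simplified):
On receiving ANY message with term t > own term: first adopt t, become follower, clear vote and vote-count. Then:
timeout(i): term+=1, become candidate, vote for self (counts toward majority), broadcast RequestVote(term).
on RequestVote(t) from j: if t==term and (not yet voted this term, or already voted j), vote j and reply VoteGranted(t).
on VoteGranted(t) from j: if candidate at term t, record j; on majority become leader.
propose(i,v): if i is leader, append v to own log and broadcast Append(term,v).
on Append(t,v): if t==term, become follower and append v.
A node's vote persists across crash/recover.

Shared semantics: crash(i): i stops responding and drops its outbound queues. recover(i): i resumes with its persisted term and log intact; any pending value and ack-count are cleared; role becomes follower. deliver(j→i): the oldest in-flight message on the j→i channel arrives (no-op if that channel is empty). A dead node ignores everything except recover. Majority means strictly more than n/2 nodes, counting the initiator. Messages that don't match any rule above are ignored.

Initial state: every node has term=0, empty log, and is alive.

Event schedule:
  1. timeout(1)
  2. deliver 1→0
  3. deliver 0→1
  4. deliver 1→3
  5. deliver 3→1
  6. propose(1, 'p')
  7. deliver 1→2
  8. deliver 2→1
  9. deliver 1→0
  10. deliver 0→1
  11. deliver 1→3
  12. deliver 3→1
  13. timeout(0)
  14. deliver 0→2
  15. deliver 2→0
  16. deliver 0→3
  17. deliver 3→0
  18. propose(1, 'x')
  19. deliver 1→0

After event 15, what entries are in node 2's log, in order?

empty

step 1 timeout(1): 1={cand,t=1,log=-}
step 2 deliver 1→0: 0={foll,t=1,log=-}
step 3 deliver 0→1: —
step 4 deliver 1→3: 3={foll,t=1,log=-}
step 5 deliver 3→1: 1={lead,t=1,log=-}
step 6 propose(1,'p'): 1={lead,t=1,log=p}
step 7 deliver 1→2: 2={foll,t=1,log=-}
step 8 deliver 2→1: —
step 9 deliver 1→0: 0={foll,t=1,log=p}
step 10 deliver 0→1: —
step 11 deliver 1→3: 3={foll,t=1,log=p}
step 12 deliver 3→1: —
step 13 timeout(0): 0={cand,t=2,log=p}
step 14 deliver 0→2: 2={foll,t=2,log=-}
step 15 deliver 2→0: —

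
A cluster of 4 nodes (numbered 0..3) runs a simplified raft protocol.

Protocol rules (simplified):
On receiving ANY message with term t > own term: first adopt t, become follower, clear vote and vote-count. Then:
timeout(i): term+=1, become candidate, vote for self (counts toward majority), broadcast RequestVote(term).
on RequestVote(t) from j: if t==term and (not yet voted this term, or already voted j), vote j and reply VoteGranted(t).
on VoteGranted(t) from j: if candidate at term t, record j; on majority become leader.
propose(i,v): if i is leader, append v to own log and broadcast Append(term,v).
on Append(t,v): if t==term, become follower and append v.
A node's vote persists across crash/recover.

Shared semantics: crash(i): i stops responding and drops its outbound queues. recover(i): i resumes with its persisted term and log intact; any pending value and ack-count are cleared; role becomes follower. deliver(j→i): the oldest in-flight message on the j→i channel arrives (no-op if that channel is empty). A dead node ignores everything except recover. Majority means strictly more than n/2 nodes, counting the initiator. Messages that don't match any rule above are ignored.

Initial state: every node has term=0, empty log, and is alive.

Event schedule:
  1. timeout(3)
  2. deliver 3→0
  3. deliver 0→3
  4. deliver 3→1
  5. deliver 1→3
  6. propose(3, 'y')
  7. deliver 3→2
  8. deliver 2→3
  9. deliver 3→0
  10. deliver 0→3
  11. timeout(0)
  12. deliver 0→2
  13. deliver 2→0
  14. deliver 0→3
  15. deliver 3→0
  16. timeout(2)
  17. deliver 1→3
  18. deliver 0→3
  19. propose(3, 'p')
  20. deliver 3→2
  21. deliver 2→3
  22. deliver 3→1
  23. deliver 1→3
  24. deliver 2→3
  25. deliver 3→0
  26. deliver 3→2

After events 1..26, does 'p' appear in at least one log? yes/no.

no

1. timeout(3):  <3:cand t1 ->
2. deliver 3→0:  <0:foll t1 ->
3. deliver 0→3:  nop
4. deliver 3→1:  <1:foll t1 ->
5. deliver 1→3:  <3:lead t1 ->
6. propose(3,'y'):  <3:lead t1 y>
7. deliver 3→2:  <2:foll t1 ->
8. deliver 2→3:  nop
9. deliver 3→0:  <0:foll t1 y>
10. deliver 0→3:  nop
11. timeout(0):  <0:cand t2 y>
12. deliver 0→2:  <2:foll t2 ->
13. deliver 2→0:  nop
14. deliver 0→3:  <3:foll t2 y>
15. deliver 3→0:  <0:lead t2 y>
16. timeout(2):  <2:cand t3 ->
17. deliver 1→3:  nop
18. deliver 0→3:  nop
19. propose(3,'p'):  nop
20. deliver 3→2:  nop
21. deliver 2→3:  <3:foll t3 y>
22. deliver 3→1:  <1:foll t1 y>
23. deliver 1→3:  nop
24. deliver 2→3:  nop
25. deliver 3→0:  nop
26. deliver 3→2:  nop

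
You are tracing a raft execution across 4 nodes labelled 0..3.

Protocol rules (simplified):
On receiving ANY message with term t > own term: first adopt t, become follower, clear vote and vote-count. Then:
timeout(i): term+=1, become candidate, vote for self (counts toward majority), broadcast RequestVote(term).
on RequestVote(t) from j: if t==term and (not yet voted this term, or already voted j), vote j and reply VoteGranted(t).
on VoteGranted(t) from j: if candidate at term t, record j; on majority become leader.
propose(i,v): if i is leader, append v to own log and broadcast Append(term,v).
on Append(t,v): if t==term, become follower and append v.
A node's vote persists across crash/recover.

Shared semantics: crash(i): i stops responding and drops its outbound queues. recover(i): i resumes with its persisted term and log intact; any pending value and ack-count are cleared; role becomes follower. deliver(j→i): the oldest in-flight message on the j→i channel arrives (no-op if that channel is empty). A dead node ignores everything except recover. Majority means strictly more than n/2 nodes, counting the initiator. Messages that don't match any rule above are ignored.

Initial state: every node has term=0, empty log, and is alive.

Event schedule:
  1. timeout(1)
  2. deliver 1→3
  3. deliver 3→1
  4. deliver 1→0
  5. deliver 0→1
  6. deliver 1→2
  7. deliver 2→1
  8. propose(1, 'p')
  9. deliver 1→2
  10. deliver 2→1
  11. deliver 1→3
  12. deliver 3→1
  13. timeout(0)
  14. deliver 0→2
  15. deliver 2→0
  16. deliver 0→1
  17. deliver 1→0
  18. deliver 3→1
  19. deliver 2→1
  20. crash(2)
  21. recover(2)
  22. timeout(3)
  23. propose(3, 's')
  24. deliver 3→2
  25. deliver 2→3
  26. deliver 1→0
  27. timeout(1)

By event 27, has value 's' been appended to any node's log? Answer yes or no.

after 1 — timeout(1): n1:cand/t1/[-]
after 2 — deliver 1→3: n3:foll/t1/[-]
after 3 — deliver 3→1: ·
after 4 — deliver 1→0: n0:foll/t1/[-]
after 5 — deliver 0→1: n1:lead/t1/[-]
after 6 — deliver 1→2: n2:foll/t1/[-]
after 7 — deliver 2→1: ·
after 8 — propose(1,'p'): n1:lead/t1/[p]
after 9 — deliver 1→2: n2:foll/t1/[p]
after 10 — deliver 2→1: ·
after 11 — deliver 1→3: n3:foll/t1/[p]
after 12 — deliver 3→1: ·
after 13 — timeout(0): n0:cand/t2/[-]
after 14 — deliver 0→2: n2:foll/t2/[p]
after 15 — deliver 2→0: ·
after 16 — deliver 0→1: n1:foll/t2/[p]
after 17 — deliver 1→0: ·
after 18 — deliver 3→1: ·
after 19 — deliver 2→1: ·
after 20 — crash(2): n2:✗foll/t2/[p]
after 21 — recover(2): n2:foll/t2/[p]
after 22 — timeout(3): n3:cand/t2/[p]
after 23 — propose(3,'s'): ·
after 24 — deliver 3→2: ·
after 25 — deliver 2→3: ·
after 26 — deliver 1→0: n0:lead/t2/[-]
after 27 — timeout(1): n1:cand/t3/[p]

no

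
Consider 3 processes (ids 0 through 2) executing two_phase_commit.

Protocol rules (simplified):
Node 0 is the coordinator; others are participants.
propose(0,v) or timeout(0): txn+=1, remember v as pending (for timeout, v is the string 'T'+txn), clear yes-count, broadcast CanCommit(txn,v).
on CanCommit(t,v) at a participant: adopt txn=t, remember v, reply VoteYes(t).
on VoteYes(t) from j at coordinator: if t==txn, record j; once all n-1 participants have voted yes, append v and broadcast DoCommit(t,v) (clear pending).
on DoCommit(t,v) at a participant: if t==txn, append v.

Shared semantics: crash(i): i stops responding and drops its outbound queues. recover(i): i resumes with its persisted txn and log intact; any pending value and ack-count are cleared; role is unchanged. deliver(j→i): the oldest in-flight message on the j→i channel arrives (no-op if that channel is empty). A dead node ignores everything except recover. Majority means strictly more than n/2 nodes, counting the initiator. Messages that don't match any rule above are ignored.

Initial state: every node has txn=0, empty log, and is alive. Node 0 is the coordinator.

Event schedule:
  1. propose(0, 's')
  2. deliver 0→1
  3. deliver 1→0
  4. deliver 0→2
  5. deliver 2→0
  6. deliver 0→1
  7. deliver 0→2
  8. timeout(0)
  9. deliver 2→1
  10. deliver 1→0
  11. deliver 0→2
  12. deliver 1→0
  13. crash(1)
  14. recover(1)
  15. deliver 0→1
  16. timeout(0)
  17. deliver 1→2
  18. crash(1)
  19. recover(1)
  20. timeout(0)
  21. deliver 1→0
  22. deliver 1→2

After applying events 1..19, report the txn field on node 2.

1. propose(0,'s'):  <0:coor t1 ->
2. deliver 0→1:  <1:part t1 ->
3. deliver 1→0:  nop
4. deliver 0→2:  <2:part t1 ->
5. deliver 2→0:  <0:coor t1 s>
6. deliver 0→1:  <1:part t1 s>
7. deliver 0→2:  <2:part t1 s>
8. timeout(0):  <0:coor t2 s>
9. deliver 2→1:  nop
10. deliver 1→0:  nop
11. deliver 0→2:  <2:part t2 s>
12. deliver 1→0:  nop
13. crash(1):  <1:✗part t1 s>
14. recover(1):  <1:part t1 s>
15. deliver 0→1:  <1:part t2 s>
16. timeout(0):  <0:coor t3 s>
17. deliver 1→2:  nop
18. crash(1):  <1:✗part t2 s>
19. recover(1):  <1:part t2 s>

2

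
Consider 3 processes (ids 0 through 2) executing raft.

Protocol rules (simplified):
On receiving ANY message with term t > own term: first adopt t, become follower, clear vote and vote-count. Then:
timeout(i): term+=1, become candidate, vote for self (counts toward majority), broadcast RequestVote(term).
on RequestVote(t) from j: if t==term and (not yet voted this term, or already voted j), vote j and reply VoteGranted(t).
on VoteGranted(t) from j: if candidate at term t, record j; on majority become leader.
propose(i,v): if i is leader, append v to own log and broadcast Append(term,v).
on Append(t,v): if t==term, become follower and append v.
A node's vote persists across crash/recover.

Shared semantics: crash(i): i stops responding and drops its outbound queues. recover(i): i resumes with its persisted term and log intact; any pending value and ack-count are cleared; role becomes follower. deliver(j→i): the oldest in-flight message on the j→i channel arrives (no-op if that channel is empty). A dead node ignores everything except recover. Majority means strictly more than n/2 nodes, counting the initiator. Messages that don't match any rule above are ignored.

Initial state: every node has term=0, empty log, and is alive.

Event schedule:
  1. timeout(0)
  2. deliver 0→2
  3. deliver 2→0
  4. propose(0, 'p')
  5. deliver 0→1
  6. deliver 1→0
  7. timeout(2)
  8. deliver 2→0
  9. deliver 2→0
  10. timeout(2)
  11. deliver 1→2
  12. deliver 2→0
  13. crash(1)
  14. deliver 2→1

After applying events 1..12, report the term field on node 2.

3

1. timeout(0):  <0:cand t1 ->
2. deliver 0→2:  <2:foll t1 ->
3. deliver 2→0:  <0:lead t1 ->
4. propose(0,'p'):  <0:lead t1 p>
5. deliver 0→1:  <1:foll t1 ->
6. deliver 1→0:  nop
7. timeout(2):  <2:cand t2 ->
8. deliver 2→0:  <0:foll t2 p>
9. deliver 2→0:  nop
10. timeout(2):  <2:cand t3 ->
11. deliver 1→2:  nop
12. deliver 2→0:  <0:foll t3 p>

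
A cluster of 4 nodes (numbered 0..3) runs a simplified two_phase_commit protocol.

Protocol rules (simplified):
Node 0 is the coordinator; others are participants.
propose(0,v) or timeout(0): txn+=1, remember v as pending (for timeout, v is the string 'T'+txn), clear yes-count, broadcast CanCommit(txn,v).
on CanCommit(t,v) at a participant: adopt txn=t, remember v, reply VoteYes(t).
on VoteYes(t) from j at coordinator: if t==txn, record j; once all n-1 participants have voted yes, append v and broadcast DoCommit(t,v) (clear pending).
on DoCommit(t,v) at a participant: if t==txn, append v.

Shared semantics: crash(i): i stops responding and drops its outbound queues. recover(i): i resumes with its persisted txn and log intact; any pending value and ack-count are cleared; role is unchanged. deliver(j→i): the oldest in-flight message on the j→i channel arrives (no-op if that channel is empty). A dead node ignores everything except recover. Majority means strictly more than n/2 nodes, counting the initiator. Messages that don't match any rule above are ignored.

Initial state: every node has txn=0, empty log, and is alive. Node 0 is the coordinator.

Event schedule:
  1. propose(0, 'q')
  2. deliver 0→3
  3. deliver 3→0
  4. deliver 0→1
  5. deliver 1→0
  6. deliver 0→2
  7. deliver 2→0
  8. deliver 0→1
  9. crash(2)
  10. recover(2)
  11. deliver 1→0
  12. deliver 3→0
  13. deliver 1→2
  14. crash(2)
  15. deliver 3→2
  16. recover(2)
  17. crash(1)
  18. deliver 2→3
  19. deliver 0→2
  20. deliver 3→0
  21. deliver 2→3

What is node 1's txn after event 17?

1

1. propose(0,'q'):  <0:coor t1 ->
2. deliver 0→3:  <3:part t1 ->
3. deliver 3→0:  nop
4. deliver 0→1:  <1:part t1 ->
5. deliver 1→0:  nop
6. deliver 0→2:  <2:part t1 ->
7. deliver 2→0:  <0:coor t1 q>
8. deliver 0→1:  <1:part t1 q>
9. crash(2):  <2:✗part t1 ->
10. recover(2):  <2:part t1 ->
11. deliver 1→0:  nop
12. deliver 3→0:  nop
13. deliver 1→2:  nop
14. crash(2):  <2:✗part t1 ->
15. deliver 3→2:  nop
16. recover(2):  <2:part t1 ->
17. crash(1):  <1:✗part t1 q>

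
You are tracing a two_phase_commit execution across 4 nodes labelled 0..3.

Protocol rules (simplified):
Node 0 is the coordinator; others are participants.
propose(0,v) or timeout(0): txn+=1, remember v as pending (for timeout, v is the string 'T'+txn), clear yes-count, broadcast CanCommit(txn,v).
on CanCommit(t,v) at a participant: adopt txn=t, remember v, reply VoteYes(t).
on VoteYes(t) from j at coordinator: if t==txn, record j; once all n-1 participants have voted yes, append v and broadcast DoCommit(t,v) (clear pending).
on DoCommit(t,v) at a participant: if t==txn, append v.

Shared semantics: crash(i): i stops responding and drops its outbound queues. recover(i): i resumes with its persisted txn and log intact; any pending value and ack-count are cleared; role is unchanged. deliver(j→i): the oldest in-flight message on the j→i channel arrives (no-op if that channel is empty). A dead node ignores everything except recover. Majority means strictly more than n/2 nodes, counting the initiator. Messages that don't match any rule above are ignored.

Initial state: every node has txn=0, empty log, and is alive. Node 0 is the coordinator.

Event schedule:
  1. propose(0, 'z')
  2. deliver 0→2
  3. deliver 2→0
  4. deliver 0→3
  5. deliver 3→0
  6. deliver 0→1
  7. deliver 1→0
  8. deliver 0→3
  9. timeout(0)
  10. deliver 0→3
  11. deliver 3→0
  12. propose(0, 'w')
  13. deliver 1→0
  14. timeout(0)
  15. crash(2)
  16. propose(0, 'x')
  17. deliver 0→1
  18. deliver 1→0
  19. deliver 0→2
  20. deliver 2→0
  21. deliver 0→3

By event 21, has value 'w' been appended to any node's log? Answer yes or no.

1. propose(0,'z'):  <0:coor t1 ->
2. deliver 0→2:  <2:part t1 ->
3. deliver 2→0:  nop
4. deliver 0→3:  <3:part t1 ->
5. deliver 3→0:  nop
6. deliver 0→1:  <1:part t1 ->
7. deliver 1→0:  <0:coor t1 z>
8. deliver 0→3:  <3:part t1 z>
9. timeout(0):  <0:coor t2 z>
10. deliver 0→3:  <3:part t2 z>
11. deliver 3→0:  nop
12. propose(0,'w'):  <0:coor t3 z>
13. deliver 1→0:  nop
14. timeout(0):  <0:coor t4 z>
15. crash(2):  <2:✗part t1 ->
16. propose(0,'x'):  <0:coor t5 z>
17. deliver 0→1:  <1:part t1 z>
18. deliver 1→0:  nop
19. deliver 0→2:  nop
20. deliver 2→0:  nop
21. deliver 0→3:  <3:part t3 z>

no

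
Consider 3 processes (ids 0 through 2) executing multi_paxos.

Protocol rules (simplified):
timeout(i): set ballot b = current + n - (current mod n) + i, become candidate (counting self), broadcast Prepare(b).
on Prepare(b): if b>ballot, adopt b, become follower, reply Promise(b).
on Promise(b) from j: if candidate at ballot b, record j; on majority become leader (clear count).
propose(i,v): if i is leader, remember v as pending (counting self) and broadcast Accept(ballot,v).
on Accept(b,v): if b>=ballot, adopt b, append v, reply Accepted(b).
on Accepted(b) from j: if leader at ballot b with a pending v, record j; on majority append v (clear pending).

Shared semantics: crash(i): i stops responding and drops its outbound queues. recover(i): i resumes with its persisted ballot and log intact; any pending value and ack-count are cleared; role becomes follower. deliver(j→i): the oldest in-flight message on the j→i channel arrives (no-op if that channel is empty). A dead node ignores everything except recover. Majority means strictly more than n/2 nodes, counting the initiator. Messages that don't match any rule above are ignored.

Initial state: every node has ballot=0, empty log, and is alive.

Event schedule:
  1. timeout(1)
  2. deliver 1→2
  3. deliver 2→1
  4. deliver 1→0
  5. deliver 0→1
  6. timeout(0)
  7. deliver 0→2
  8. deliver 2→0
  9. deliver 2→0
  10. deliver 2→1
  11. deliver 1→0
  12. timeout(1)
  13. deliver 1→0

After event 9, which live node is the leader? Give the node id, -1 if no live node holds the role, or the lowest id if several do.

0

1. timeout(1):  <1:cand b4 ->
2. deliver 1→2:  <2:foll b4 ->
3. deliver 2→1:  <1:lead b4 ->
4. deliver 1→0:  <0:foll b4 ->
5. deliver 0→1:  nop
6. timeout(0):  <0:cand b6 ->
7. deliver 0→2:  <2:foll b6 ->
8. deliver 2→0:  <0:lead b6 ->
9. deliver 2→0:  nop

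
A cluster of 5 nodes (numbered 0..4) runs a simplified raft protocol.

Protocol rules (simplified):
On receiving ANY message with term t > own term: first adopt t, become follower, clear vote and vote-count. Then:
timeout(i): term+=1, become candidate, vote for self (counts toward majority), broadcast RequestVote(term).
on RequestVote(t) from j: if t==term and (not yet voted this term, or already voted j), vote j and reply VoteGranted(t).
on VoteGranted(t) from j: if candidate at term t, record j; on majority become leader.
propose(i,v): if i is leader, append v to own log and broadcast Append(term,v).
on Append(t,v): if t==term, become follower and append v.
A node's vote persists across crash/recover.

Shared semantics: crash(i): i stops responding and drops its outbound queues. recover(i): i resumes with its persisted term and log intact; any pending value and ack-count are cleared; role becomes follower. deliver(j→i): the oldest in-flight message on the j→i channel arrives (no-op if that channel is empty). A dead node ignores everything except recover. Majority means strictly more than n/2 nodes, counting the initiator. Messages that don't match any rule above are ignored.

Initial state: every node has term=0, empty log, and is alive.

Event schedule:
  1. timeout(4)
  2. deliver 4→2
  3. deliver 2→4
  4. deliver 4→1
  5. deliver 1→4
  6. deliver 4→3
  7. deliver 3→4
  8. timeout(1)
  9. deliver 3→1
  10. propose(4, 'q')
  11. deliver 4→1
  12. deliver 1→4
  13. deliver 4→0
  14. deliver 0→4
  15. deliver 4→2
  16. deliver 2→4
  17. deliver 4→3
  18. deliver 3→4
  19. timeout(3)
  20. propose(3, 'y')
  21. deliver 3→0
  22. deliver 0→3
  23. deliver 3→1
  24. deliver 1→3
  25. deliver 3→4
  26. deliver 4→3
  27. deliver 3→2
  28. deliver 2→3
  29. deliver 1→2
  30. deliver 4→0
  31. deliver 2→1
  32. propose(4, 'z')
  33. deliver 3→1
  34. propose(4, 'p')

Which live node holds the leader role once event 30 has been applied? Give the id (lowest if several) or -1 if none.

3

1. timeout(4):  <4:cand t1 ->
2. deliver 4→2:  <2:foll t1 ->
3. deliver 2→4:  nop
4. deliver 4→1:  <1:foll t1 ->
5. deliver 1→4:  <4:lead t1 ->
6. deliver 4→3:  <3:foll t1 ->
7. deliver 3→4:  nop
8. timeout(1):  <1:cand t2 ->
9. deliver 3→1:  nop
10. propose(4,'q'):  <4:lead t1 q>
11. deliver 4→1:  nop
12. deliver 1→4:  <4:foll t2 q>
13. deliver 4→0:  <0:foll t1 ->
14. deliver 0→4:  nop
15. deliver 4→2:  <2:foll t1 q>
16. deliver 2→4:  nop
17. deliver 4→3:  <3:foll t1 q>
18. deliver 3→4:  nop
19. timeout(3):  <3:cand t2 q>
20. propose(3,'y'):  nop
21. deliver 3→0:  <0:foll t2 ->
22. deliver 0→3:  nop
23. deliver 3→1:  nop
24. deliver 1→3:  nop
25. deliver 3→4:  nop
26. deliver 4→3:  nop
27. deliver 3→2:  <2:foll t2 q>
28. deliver 2→3:  <3:lead t2 q>
29. deliver 1→2:  nop
30. deliver 4→0:  nop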